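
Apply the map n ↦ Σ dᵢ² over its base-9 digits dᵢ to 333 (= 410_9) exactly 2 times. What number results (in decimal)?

65

333 = (4,1,0)_9 → 4² + 1² + 0² = 17
17 = (1,8)_9 → 1² + 8² = 65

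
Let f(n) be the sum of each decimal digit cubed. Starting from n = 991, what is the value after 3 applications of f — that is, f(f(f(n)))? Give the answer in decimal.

991 → 9³ + 9³ + 1³ = 1459
1459 → 1³ + 4³ + 5³ + 9³ = 919
919 → 9³ + 1³ + 9³ = 1459

1459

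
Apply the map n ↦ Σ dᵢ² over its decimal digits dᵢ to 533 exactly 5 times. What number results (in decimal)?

533 → 5² + 3² + 3² = 43
43 → 4² + 3² = 25
25 → 2² + 5² = 29
29 → 2² + 9² = 85
85 → 8² + 5² = 89

89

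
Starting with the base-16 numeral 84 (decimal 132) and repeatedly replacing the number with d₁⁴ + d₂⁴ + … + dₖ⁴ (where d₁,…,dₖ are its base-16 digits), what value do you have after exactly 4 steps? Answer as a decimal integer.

1

132 = (8,4)_16 → 8⁴ + 4⁴ = 4096 + 256 = 4352
4352 = (1,1,0,0)_16 → 1⁴ + 1⁴ + 0⁴ + 0⁴ = 1 + 1 + 0 + 0 = 2
2 = (2)_16 → 2⁴ = 16
16 = (1,0)_16 → 1⁴ + 0⁴ = 1 + 0 = 1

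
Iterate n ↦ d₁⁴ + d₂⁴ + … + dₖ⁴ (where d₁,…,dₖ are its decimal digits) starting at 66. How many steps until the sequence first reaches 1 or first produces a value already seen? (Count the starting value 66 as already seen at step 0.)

5

66 → 6⁴ + 6⁴ = 2592
2592 → 2⁴ + 5⁴ + 9⁴ + 2⁴ = 7218
7218 → 7⁴ + 2⁴ + 1⁴ + 8⁴ = 6514
6514 → 6⁴ + 5⁴ + 1⁴ + 4⁴ = 2178
2178 → 2⁴ + 1⁴ + 7⁴ + 8⁴ = 6514  — 6514 repeats.
That took 5 steps.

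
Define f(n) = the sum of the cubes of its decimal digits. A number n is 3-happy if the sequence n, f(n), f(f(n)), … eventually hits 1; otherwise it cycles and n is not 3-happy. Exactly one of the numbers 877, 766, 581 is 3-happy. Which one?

877

877: 877 → 1198 → 1243 → 100 → 1  — reaches 1 (3-happy)
766: 766 → 775 → 811 → 514 → 190 → 730 → 370 → 370  — repeats 370 (not 3-happy)
581: 581 → 638 → 755 → 593 → 881 → 1025 → 134 → 92 → 737 → 713 → 371 → 371  — repeats 371 (not 3-happy)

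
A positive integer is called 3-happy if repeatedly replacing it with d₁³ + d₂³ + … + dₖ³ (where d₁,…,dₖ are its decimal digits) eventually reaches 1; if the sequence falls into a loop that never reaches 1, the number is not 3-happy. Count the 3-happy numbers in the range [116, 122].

116: 116 → 218 → 521 → 134 → 92 → 737 → 713 → 371 → 371  (repeats 371)
117: 117 → 345 → 216 → 225 → 141 → 66 → 432 → 99 → 1458 → 702 → 351 → 153 → 153  (repeats 153)
118: 118 → 514 → 190 → 730 → 370 → 370  (repeats 370)
119: 119 → 731 → 371 → 371  (repeats 371)
120: 120 → 9 → 729 → 1080 → 513 → 153 → 153  (repeats 153)
121: 121 → 10 → 1  (reaches 1)
122: 122 → 17 → 344 → 155 → 251 → 134 → 92 → 737 → 713 → 371 → 371  (repeats 371)
3-happy: 121

1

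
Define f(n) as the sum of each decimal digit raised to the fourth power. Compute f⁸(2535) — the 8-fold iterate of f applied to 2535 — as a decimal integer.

8208

2535 → 2⁴ + 5⁴ + 3⁴ + 5⁴ = 16 + 625 + 81 + 625 = 1347
1347 → 1⁴ + 3⁴ + 4⁴ + 7⁴ = 1 + 81 + 256 + 2401 = 2739
2739 → 2⁴ + 7⁴ + 3⁴ + 9⁴ = 16 + 2401 + 81 + 6561 = 9059
9059 → 9⁴ + 0⁴ + 5⁴ + 9⁴ = 6561 + 0 + 625 + 6561 = 13747
13747 → 1⁴ + 3⁴ + 7⁴ + 4⁴ + 7⁴ = 1 + 81 + 2401 + 256 + 2401 = 5140
5140 → 5⁴ + 1⁴ + 4⁴ + 0⁴ = 625 + 1 + 256 + 0 = 882
882 → 8⁴ + 8⁴ + 2⁴ = 4096 + 4096 + 16 = 8208
8208 → 8⁴ + 2⁴ + 0⁴ + 8⁴ = 4096 + 16 + 0 + 4096 = 8208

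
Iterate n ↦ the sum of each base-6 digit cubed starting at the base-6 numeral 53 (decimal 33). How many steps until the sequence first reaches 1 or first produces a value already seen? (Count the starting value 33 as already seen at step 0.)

7

33 = (5,3)_6 → 5³ + 3³ = 125 + 27 = 152
152 = (4,1,2)_6 → 4³ + 1³ + 2³ = 64 + 1 + 8 = 73
73 = (2,0,1)_6 → 2³ + 0³ + 1³ = 8 + 0 + 1 = 9
9 = (1,3)_6 → 1³ + 3³ = 1 + 27 = 28
28 = (4,4)_6 → 4³ + 4³ = 64 + 64 = 128
128 = (3,3,2)_6 → 3³ + 3³ + 2³ = 27 + 27 + 8 = 62
62 = (1,4,2)_6 → 1³ + 4³ + 2³ = 1 + 64 + 8 = 73  — 73 repeats.
That took 7 steps.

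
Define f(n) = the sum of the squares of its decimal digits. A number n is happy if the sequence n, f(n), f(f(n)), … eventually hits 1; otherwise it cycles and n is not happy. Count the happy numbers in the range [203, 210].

203: 203 → 13 → 10 → 1  (reaches 1)
204: 204 → 20 → 4 → 16 → 37 → 58 → 89 → 145 → 42 → 20  (repeats 20)
205: 205 → 29 → 85 → 89 → 145 → 42 → 20 → 4 → 16 → 37 → 58 → 89  (repeats 89)
206: 206 → 40 → 16 → 37 → 58 → 89 → 145 → 42 → 20 → 4 → 16  (repeats 16)
207: 207 → 53 → 34 → 25 → 29 → 85 → 89 → 145 → 42 → 20 → 4 → 16 → 37 → 58 → 89  (repeats 89)
208: 208 → 68 → 100 → 1  (reaches 1)
209: 209 → 85 → 89 → 145 → 42 → 20 → 4 → 16 → 37 → 58 → 89  (repeats 89)
210: 210 → 5 → 25 → 29 → 85 → 89 → 145 → 42 → 20 → 4 → 16 → 37 → 58 → 89  (repeats 89)
happy: 203, 208

2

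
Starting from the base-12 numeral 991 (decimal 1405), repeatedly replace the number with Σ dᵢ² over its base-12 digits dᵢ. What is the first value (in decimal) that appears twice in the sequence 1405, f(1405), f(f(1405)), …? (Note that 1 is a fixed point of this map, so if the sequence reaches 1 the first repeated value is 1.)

25

1405 = (9,9,1)_12 → 9² + 9² + 1² = 81 + 81 + 1 = 163
163 = (1,1,7)_12 → 1² + 1² + 7² = 1 + 1 + 49 = 51
51 = (4,3)_12 → 4² + 3² = 16 + 9 = 25
25 = (2,1)_12 → 2² + 1² = 4 + 1 = 5
5 = (5)_12 → 5² = 25  — 25 already appeared earlier.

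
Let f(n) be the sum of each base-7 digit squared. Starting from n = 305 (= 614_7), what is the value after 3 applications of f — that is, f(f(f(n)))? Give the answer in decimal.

305 = (6,1,4)_7 → 6² + 1² + 4² = 53
53 = (1,0,4)_7 → 1² + 0² + 4² = 17
17 = (2,3)_7 → 2² + 3² = 13

13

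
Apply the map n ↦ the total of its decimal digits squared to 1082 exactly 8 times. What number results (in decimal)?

58

1082 → 1² + 0² + 8² + 2² = 69
69 → 6² + 9² = 117
117 → 1² + 1² + 7² = 51
51 → 5² + 1² = 26
26 → 2² + 6² = 40
40 → 4² + 0² = 16
16 → 1² + 6² = 37
37 → 3² + 7² = 58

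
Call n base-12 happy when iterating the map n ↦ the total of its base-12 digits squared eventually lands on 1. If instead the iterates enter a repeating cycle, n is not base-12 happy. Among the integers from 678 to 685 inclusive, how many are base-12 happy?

678: 678 → 116 → 145 → 2 → 4 → 16 → 17 → 26 → 8 → 64 → 41 → 34 → 104 → 128 → 164 → 66 → 61 → 26  — not base-12 happy
679: 679 → 129 → 181 → 11 → 121 → 101 → 89 → 74 → 40 → 25 → 5 → 25  — not base-12 happy
680: 680 → 144 → 1  — base-12 happy
681: 681 → 161 → 27 → 13 → 2 → 4 → 16 → 17 → 26 → 8 → 64 → 41 → 34 → 104 → 128 → 164 → 66 → 61 → 26  — not base-12 happy
682: 682 → 180 → 10 → 100 → 80 → 100  — not base-12 happy
683: 683 → 201 → 98 → 68 → 89 → 74 → 40 → 25 → 5 → 25  — not base-12 happy
684: 684 → 97 → 65 → 50 → 20 → 65  — not base-12 happy
685: 685 → 98 → 68 → 89 → 74 → 40 → 25 → 5 → 25  — not base-12 happy
base-12 happy: 680

1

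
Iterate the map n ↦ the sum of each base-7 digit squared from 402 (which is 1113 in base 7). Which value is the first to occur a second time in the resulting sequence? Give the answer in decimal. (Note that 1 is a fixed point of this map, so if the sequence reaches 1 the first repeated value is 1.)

10

402 = (1,1,1,3)_7 → 1² + 1² + 1² + 3² = 1 + 1 + 1 + 9 = 12
12 = (1,5)_7 → 1² + 5² = 1 + 25 = 26
26 = (3,5)_7 → 3² + 5² = 9 + 25 = 34
34 = (4,6)_7 → 4² + 6² = 16 + 36 = 52
52 = (1,0,3)_7 → 1² + 0² + 3² = 1 + 0 + 9 = 10
10 = (1,3)_7 → 1² + 3² = 1 + 9 = 10  — 10 already appeared earlier.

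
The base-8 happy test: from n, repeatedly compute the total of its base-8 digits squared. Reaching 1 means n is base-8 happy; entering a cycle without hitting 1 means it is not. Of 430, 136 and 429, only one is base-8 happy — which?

430: 430 → 97 → 18 → 8 → 1  — reaches 1 (base-8 happy)
136: 136 → 5 → 25 → 10 → 5  — repeats 5 (not base-8 happy)
429: 429 → 86 → 41 → 26 → 13 → 26  — repeats 26 (not base-8 happy)

430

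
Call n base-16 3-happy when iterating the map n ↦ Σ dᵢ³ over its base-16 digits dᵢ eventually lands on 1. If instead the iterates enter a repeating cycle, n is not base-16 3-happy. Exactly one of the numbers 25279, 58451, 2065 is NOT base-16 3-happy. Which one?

58451

25279: 25279 → 4930 → 100 → 280 → 514 → 16 → 1  — reaches 1 (base-16 3-happy)
58451: 58451 → 2960 → 2060 → 2240 → 2240  — repeats 2240 (not base-16 3-happy)
2065: 2065 → 514 → 16 → 1  — reaches 1 (base-16 3-happy)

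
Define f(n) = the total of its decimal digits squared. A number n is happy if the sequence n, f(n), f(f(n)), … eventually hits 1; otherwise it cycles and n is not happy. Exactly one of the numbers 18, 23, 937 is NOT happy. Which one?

18

18: 18 → 65 → 61 → 37 → 58 → 89 → 145 → 42 → 20 → 4 → 16 → 37  — repeats 37 (not happy)
23: 23 → 13 → 10 → 1  — reaches 1 (happy)
937: 937 → 139 → 91 → 82 → 68 → 100 → 1  — reaches 1 (happy)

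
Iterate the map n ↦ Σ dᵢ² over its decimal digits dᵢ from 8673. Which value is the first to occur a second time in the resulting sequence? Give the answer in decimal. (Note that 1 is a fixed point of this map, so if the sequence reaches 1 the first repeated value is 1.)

8673 → 8² + 6² + 7² + 3² = 158
158 → 1² + 5² + 8² = 90
90 → 9² + 0² = 81
81 → 8² + 1² = 65
65 → 6² + 5² = 61
61 → 6² + 1² = 37
37 → 3² + 7² = 58
58 → 5² + 8² = 89
89 → 8² + 9² = 145
145 → 1² + 4² + 5² = 42
42 → 4² + 2² = 20
20 → 2² + 0² = 4
4 → 4² = 16
16 → 1² + 6² = 37  — 37 already appeared earlier.

37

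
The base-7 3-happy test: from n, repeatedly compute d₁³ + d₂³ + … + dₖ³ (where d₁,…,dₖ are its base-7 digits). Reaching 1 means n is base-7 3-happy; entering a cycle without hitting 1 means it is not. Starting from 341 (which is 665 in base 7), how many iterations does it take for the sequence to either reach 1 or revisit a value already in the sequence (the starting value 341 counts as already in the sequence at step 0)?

341 = (6,6,5)_7 → 6³ + 6³ + 5³ = 216 + 216 + 125 = 557
557 = (1,4,2,4)_7 → 1³ + 4³ + 2³ + 4³ = 1 + 64 + 8 + 64 = 137
137 = (2,5,4)_7 → 2³ + 5³ + 4³ = 8 + 125 + 64 = 197
197 = (4,0,1)_7 → 4³ + 0³ + 1³ = 64 + 0 + 1 = 65
65 = (1,2,2)_7 → 1³ + 2³ + 2³ = 1 + 8 + 8 = 17
17 = (2,3)_7 → 2³ + 3³ = 8 + 27 = 35
35 = (5,0)_7 → 5³ + 0³ = 125 + 0 = 125
125 = (2,3,6)_7 → 2³ + 3³ + 6³ = 8 + 27 + 216 = 251
251 = (5,0,6)_7 → 5³ + 0³ + 6³ = 125 + 0 + 216 = 341  — 341 repeats.
That took 9 steps.

9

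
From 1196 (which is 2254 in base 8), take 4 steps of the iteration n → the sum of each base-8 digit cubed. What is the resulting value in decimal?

1196 = (2,2,5,4)_8 → 205
205 = (3,1,5)_8 → 153
153 = (2,3,1)_8 → 36
36 = (4,4)_8 → 128

128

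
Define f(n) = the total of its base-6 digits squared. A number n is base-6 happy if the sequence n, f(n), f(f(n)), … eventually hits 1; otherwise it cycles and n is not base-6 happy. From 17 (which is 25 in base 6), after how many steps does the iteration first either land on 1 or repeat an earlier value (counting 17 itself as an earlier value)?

8

17 = (2,5)_6 → 2² + 5² = 29
29 = (4,5)_6 → 4² + 5² = 41
41 = (1,0,5)_6 → 1² + 0² + 5² = 26
26 = (4,2)_6 → 4² + 2² = 20
20 = (3,2)_6 → 3² + 2² = 13
13 = (2,1)_6 → 2² + 1² = 5
5 = (5)_6 → 5² = 25
25 = (4,1)_6 → 4² + 1² = 17  — 17 repeats.
That took 8 steps.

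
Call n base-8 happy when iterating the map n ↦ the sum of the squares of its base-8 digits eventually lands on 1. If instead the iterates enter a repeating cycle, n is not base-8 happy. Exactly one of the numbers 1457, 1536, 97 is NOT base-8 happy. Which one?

1457: 1457 → 77 → 27 → 18 → 8 → 1  — reaches 1 (base-8 happy)
1536: 1536 → 9 → 2 → 4 → 16 → 4  — repeats 4 (not base-8 happy)
97: 97 → 18 → 8 → 1  — reaches 1 (base-8 happy)

1536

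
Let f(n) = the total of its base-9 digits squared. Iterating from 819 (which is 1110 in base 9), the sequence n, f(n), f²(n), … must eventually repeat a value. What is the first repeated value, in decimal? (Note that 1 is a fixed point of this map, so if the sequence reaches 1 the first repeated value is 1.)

819 = (1,1,1,0)_9 → 3
3 = (3)_9 → 9
9 = (1,0)_9 → 1  — reached the fixed point 1.
1 → 1, so 1 is the first repeated value.

1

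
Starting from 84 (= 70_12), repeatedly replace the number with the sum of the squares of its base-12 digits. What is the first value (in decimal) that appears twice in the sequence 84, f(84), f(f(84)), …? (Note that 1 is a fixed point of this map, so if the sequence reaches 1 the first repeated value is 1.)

26

84 = (7,0)_12 → 7² + 0² = 49 + 0 = 49
49 = (4,1)_12 → 4² + 1² = 16 + 1 = 17
17 = (1,5)_12 → 1² + 5² = 1 + 25 = 26
26 = (2,2)_12 → 2² + 2² = 4 + 4 = 8
8 = (8)_12 → 8² = 64
64 = (5,4)_12 → 5² + 4² = 25 + 16 = 41
41 = (3,5)_12 → 3² + 5² = 9 + 25 = 34
34 = (2,10)_12 → 2² + 10² = 4 + 100 = 104
104 = (8,8)_12 → 8² + 8² = 64 + 64 = 128
128 = (10,8)_12 → 10² + 8² = 100 + 64 = 164
164 = (1,1,8)_12 → 1² + 1² + 8² = 1 + 1 + 64 = 66
66 = (5,6)_12 → 5² + 6² = 25 + 36 = 61
61 = (5,1)_12 → 5² + 1² = 25 + 1 = 26  — 26 already appeared earlier.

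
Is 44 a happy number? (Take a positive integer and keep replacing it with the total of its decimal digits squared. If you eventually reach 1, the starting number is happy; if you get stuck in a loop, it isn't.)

happy

44 → 4² + 4² = 32
32 → 3² + 2² = 13
13 → 1² + 3² = 10
10 → 1² + 0² = 1  — reached 1.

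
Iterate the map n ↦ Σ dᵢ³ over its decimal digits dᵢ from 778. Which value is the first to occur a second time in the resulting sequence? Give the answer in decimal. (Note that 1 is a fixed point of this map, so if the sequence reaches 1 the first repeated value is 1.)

1

778 → 7³ + 7³ + 8³ = 1198
1198 → 1³ + 1³ + 9³ + 8³ = 1243
1243 → 1³ + 2³ + 4³ + 3³ = 100
100 → 1³ + 0³ + 0³ = 1  — reached the fixed point 1.
1 → 1, so 1 is the first repeated value.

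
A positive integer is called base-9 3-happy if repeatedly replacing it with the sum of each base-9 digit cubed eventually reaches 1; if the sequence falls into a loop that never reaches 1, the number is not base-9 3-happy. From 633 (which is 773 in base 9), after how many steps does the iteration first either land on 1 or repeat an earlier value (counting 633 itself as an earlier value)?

6

633 = (7,7,3)_9 → 7³ + 7³ + 3³ = 713
713 = (8,7,2)_9 → 8³ + 7³ + 2³ = 863
863 = (1,1,5,8)_9 → 1³ + 1³ + 5³ + 8³ = 639
639 = (7,8,0)_9 → 7³ + 8³ + 0³ = 855
855 = (1,1,5,0)_9 → 1³ + 1³ + 5³ + 0³ = 127
127 = (1,5,1)_9 → 1³ + 5³ + 1³ = 127  — 127 repeats.
That took 6 steps.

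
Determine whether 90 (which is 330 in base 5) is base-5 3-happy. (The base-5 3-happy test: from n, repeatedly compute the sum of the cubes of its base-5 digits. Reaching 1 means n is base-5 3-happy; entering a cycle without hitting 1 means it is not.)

90 = (3,3,0)_5 → 3³ + 3³ + 0³ = 54
54 = (2,0,4)_5 → 2³ + 0³ + 4³ = 72
72 = (2,4,2)_5 → 2³ + 4³ + 2³ = 80
80 = (3,1,0)_5 → 3³ + 1³ + 0³ = 28
28 = (1,0,3)_5 → 1³ + 0³ + 3³ = 28  — 28 already seen; the sequence cycles without reaching 1.

not base-5 3-happy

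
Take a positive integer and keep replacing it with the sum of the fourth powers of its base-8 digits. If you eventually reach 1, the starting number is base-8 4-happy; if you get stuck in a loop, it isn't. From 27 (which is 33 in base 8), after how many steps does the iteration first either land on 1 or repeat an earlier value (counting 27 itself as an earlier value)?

4

27 = (3,3)_8 → 3⁴ + 3⁴ = 81 + 81 = 162
162 = (2,4,2)_8 → 2⁴ + 4⁴ + 2⁴ = 16 + 256 + 16 = 288
288 = (4,4,0)_8 → 4⁴ + 4⁴ + 0⁴ = 256 + 256 + 0 = 512
512 = (1,0,0,0)_8 → 1⁴ + 0⁴ + 0⁴ + 0⁴ = 1 + 0 + 0 + 0 = 1  — reached 1.
That took 4 steps.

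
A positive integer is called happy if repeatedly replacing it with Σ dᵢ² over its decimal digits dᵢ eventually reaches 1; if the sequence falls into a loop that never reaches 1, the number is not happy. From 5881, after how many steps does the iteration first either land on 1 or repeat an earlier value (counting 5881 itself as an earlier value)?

10

5881 → 5² + 8² + 8² + 1² = 154
154 → 1² + 5² + 4² = 42
42 → 4² + 2² = 20
20 → 2² + 0² = 4
4 → 4² = 16
16 → 1² + 6² = 37
37 → 3² + 7² = 58
58 → 5² + 8² = 89
89 → 8² + 9² = 145
145 → 1² + 4² + 5² = 42  — 42 repeats.
That took 10 steps.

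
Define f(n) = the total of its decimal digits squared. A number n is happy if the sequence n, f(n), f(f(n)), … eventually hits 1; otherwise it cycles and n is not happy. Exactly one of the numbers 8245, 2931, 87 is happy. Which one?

8245

8245: 8245 → 109 → 82 → 68 → 100 → 1  — reaches 1 (happy)
2931: 2931 → 95 → 106 → 37 → 58 → 89 → 145 → 42 → 20 → 4 → 16 → 37  — repeats 37 (not happy)
87: 87 → 113 → 11 → 2 → 4 → 16 → 37 → 58 → 89 → 145 → 42 → 20 → 4  — repeats 4 (not happy)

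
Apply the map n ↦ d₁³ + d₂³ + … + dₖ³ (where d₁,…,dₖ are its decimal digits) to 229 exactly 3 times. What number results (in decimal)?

229 → 2³ + 2³ + 9³ = 8 + 8 + 729 = 745
745 → 7³ + 4³ + 5³ = 343 + 64 + 125 = 532
532 → 5³ + 3³ + 2³ = 125 + 27 + 8 = 160

160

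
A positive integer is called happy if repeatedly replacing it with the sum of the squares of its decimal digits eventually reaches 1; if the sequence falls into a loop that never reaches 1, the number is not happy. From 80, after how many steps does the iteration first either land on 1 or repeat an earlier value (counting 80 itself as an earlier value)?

13

80 → 8² + 0² = 64 + 0 = 64
64 → 6² + 4² = 36 + 16 = 52
52 → 5² + 2² = 25 + 4 = 29
29 → 2² + 9² = 4 + 81 = 85
85 → 8² + 5² = 64 + 25 = 89
89 → 8² + 9² = 64 + 81 = 145
145 → 1² + 4² + 5² = 1 + 16 + 25 = 42
42 → 4² + 2² = 16 + 4 = 20
20 → 2² + 0² = 4 + 0 = 4
4 → 4² = 16
16 → 1² + 6² = 1 + 36 = 37
37 → 3² + 7² = 9 + 49 = 58
58 → 5² + 8² = 25 + 64 = 89  — 89 repeats.
That took 13 steps.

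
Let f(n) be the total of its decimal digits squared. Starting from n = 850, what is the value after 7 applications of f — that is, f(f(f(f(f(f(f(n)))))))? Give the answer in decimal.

850 → 89
89 → 145
145 → 42
42 → 20
20 → 4
4 → 16
16 → 37

37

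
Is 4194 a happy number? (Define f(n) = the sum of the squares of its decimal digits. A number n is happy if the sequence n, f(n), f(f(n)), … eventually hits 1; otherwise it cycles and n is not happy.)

4194 → 4² + 1² + 9² + 4² = 114
114 → 1² + 1² + 4² = 18
18 → 1² + 8² = 65
65 → 6² + 5² = 61
61 → 6² + 1² = 37
37 → 3² + 7² = 58
58 → 5² + 8² = 89
89 → 8² + 9² = 145
145 → 1² + 4² + 5² = 42
42 → 4² + 2² = 20
20 → 2² + 0² = 4
4 → 4² = 16
16 → 1² + 6² = 37  — 37 already seen; the sequence cycles without reaching 1.

not happy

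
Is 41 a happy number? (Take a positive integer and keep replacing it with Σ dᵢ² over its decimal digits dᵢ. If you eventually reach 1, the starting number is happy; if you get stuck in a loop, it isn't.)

not happy

41 → 4² + 1² = 17
17 → 1² + 7² = 50
50 → 5² + 0² = 25
25 → 2² + 5² = 29
29 → 2² + 9² = 85
85 → 8² + 5² = 89
89 → 8² + 9² = 145
145 → 1² + 4² + 5² = 42
42 → 4² + 2² = 20
20 → 2² + 0² = 4
4 → 4² = 16
16 → 1² + 6² = 37
37 → 3² + 7² = 58
58 → 5² + 8² = 89  — 89 already seen; the sequence cycles without reaching 1.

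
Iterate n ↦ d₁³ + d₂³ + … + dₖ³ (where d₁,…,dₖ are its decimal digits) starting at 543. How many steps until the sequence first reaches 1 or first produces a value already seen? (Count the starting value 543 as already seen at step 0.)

11

543 → 216
216 → 225
225 → 141
141 → 66
66 → 432
432 → 99
99 → 1458
1458 → 702
702 → 351
351 → 153
153 → 153  — 153 repeats.
That took 11 steps.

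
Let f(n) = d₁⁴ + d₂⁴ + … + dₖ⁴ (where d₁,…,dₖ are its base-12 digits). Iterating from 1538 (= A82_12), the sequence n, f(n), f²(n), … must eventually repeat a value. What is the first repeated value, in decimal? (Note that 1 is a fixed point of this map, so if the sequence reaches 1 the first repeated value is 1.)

1538 = (10,8,2)_12 → 10⁴ + 8⁴ + 2⁴ = 14112
14112 = (8,2,0,0)_12 → 8⁴ + 2⁴ + 0⁴ + 0⁴ = 4112
4112 = (2,4,6,8)_12 → 2⁴ + 4⁴ + 6⁴ + 8⁴ = 5664
5664 = (3,3,4,0)_12 → 3⁴ + 3⁴ + 4⁴ + 0⁴ = 418
418 = (2,10,10)_12 → 2⁴ + 10⁴ + 10⁴ = 20016
20016 = (11,7,0,0)_12 → 11⁴ + 7⁴ + 0⁴ + 0⁴ = 17042
17042 = (9,10,4,2)_12 → 9⁴ + 10⁴ + 4⁴ + 2⁴ = 16833
16833 = (9,8,10,9)_12 → 9⁴ + 8⁴ + 10⁴ + 9⁴ = 27218
27218 = (1,3,9,0,2)_12 → 1⁴ + 3⁴ + 9⁴ + 0⁴ + 2⁴ = 6659
6659 = (3,10,2,11)_12 → 3⁴ + 10⁴ + 2⁴ + 11⁴ = 24738
24738 = (1,2,3,9,6)_12 → 1⁴ + 2⁴ + 3⁴ + 9⁴ + 6⁴ = 7955
7955 = (4,7,2,11)_12 → 4⁴ + 7⁴ + 2⁴ + 11⁴ = 17314
17314 = (10,0,2,10)_12 → 10⁴ + 0⁴ + 2⁴ + 10⁴ = 20016  — 20016 already appeared earlier.

20016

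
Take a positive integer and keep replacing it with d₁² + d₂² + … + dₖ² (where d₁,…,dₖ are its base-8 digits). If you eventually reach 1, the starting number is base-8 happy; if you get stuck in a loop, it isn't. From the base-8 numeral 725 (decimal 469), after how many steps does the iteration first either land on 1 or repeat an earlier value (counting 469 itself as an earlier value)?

469 = (7,2,5)_8 → 7² + 2² + 5² = 78
78 = (1,1,6)_8 → 1² + 1² + 6² = 38
38 = (4,6)_8 → 4² + 6² = 52
52 = (6,4)_8 → 6² + 4² = 52  — 52 repeats.
That took 4 steps.

4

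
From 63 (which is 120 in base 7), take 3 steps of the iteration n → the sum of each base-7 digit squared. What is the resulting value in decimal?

25

63 = (1,2,0)_7 → 5
5 = (5)_7 → 25
25 = (3,4)_7 → 25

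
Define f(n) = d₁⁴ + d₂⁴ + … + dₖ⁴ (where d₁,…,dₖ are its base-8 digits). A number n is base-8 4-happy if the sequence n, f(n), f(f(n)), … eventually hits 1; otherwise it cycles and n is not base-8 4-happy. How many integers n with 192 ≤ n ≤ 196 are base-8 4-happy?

192: 192 → 81 → 18 → 32 → 256 → 256  — not base-8 4-happy
193: 193 → 82 → 33 → 257 → 257  — not base-8 4-happy
194: 194 → 97 → 258 → 272 → 272  — not base-8 4-happy
195: 195 → 162 → 288 → 512 → 1  — base-8 4-happy
196: 196 → 337 → 642 → 33 → 257 → 257  — not base-8 4-happy
base-8 4-happy: 195

1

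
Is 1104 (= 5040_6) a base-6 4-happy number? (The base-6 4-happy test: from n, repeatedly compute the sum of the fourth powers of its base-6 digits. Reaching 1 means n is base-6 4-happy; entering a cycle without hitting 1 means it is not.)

1104 = (5,0,4,0)_6 → 5⁴ + 0⁴ + 4⁴ + 0⁴ = 625 + 0 + 256 + 0 = 881
881 = (4,0,2,5)_6 → 4⁴ + 0⁴ + 2⁴ + 5⁴ = 256 + 0 + 16 + 625 = 897
897 = (4,0,5,3)_6 → 4⁴ + 0⁴ + 5⁴ + 3⁴ = 256 + 0 + 625 + 81 = 962
962 = (4,2,4,2)_6 → 4⁴ + 2⁴ + 4⁴ + 2⁴ = 256 + 16 + 256 + 16 = 544
544 = (2,3,0,4)_6 → 2⁴ + 3⁴ + 0⁴ + 4⁴ = 16 + 81 + 0 + 256 = 353
353 = (1,3,4,5)_6 → 1⁴ + 3⁴ + 4⁴ + 5⁴ = 1 + 81 + 256 + 625 = 963
963 = (4,2,4,3)_6 → 4⁴ + 2⁴ + 4⁴ + 3⁴ = 256 + 16 + 256 + 81 = 609
609 = (2,4,5,3)_6 → 2⁴ + 4⁴ + 5⁴ + 3⁴ = 16 + 256 + 625 + 81 = 978
978 = (4,3,1,0)_6 → 4⁴ + 3⁴ + 1⁴ + 0⁴ = 256 + 81 + 1 + 0 = 338
338 = (1,3,2,2)_6 → 1⁴ + 3⁴ + 2⁴ + 2⁴ = 1 + 81 + 16 + 16 = 114
114 = (3,1,0)_6 → 3⁴ + 1⁴ + 0⁴ = 81 + 1 + 0 = 82
82 = (2,1,4)_6 → 2⁴ + 1⁴ + 4⁴ = 16 + 1 + 256 = 273
273 = (1,1,3,3)_6 → 1⁴ + 1⁴ + 3⁴ + 3⁴ = 1 + 1 + 81 + 81 = 164
164 = (4,3,2)_6 → 4⁴ + 3⁴ + 2⁴ = 256 + 81 + 16 = 353  — 353 already seen; the sequence cycles without reaching 1.

not base-6 4-happy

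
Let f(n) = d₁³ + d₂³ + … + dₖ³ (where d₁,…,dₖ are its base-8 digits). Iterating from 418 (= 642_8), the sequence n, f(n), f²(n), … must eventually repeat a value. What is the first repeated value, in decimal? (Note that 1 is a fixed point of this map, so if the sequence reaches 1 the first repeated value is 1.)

1

418 = (6,4,2)_8 → 6³ + 4³ + 2³ = 288
288 = (4,4,0)_8 → 4³ + 4³ + 0³ = 128
128 = (2,0,0)_8 → 2³ + 0³ + 0³ = 8
8 = (1,0)_8 → 1³ + 0³ = 1  — reached the fixed point 1.
1 → 1, so 1 is the first repeated value.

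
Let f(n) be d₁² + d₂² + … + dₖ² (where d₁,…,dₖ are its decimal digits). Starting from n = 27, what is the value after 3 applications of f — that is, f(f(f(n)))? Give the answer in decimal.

25

27 → 53
53 → 34
34 → 25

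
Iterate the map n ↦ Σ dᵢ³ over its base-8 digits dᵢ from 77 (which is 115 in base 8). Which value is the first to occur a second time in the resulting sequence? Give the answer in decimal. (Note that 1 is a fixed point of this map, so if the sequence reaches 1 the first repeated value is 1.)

559

77 = (1,1,5)_8 → 127
127 = (1,7,7)_8 → 687
687 = (1,2,5,7)_8 → 477
477 = (7,3,5)_8 → 495
495 = (7,5,7)_8 → 811
811 = (1,4,5,3)_8 → 217
217 = (3,3,1)_8 → 55
55 = (6,7)_8 → 559
559 = (1,0,5,7)_8 → 469
469 = (7,2,5)_8 → 476
476 = (7,3,4)_8 → 434
434 = (6,6,2)_8 → 440
440 = (6,7,0)_8 → 559  — 559 already appeared earlier.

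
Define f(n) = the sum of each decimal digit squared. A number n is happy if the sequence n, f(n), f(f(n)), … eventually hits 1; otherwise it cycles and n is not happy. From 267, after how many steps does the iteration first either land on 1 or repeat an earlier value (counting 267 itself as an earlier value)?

267 → 2² + 6² + 7² = 4 + 36 + 49 = 89
89 → 8² + 9² = 64 + 81 = 145
145 → 1² + 4² + 5² = 1 + 16 + 25 = 42
42 → 4² + 2² = 16 + 4 = 20
20 → 2² + 0² = 4 + 0 = 4
4 → 4² = 16
16 → 1² + 6² = 1 + 36 = 37
37 → 3² + 7² = 9 + 49 = 58
58 → 5² + 8² = 25 + 64 = 89  — 89 repeats.
That took 9 steps.

9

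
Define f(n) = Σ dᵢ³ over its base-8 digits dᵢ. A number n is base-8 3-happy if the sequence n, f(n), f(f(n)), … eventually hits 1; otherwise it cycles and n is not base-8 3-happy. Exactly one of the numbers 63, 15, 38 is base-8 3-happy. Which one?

63

63: 63 → 686 → 350 → 368 → 341 → 258 → 72 → 2 → 8 → 1  — reaches 1 (base-8 3-happy)
15: 15 → 344 → 152 → 35 → 91 → 55 → 559 → 469 → 476 → 434 → 440 → 559  — repeats 559 (not base-8 3-happy)
38: 38 → 280 → 91 → 55 → 559 → 469 → 476 → 434 → 440 → 559  — repeats 559 (not base-8 3-happy)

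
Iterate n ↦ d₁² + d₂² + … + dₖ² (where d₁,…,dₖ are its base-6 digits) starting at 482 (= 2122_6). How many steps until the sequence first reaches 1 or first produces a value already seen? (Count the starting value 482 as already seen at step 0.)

482 = (2,1,2,2)_6 → 2² + 1² + 2² + 2² = 13
13 = (2,1)_6 → 2² + 1² = 5
5 = (5)_6 → 5² = 25
25 = (4,1)_6 → 4² + 1² = 17
17 = (2,5)_6 → 2² + 5² = 29
29 = (4,5)_6 → 4² + 5² = 41
41 = (1,0,5)_6 → 1² + 0² + 5² = 26
26 = (4,2)_6 → 4² + 2² = 20
20 = (3,2)_6 → 3² + 2² = 13  — 13 repeats.
That took 9 steps.

9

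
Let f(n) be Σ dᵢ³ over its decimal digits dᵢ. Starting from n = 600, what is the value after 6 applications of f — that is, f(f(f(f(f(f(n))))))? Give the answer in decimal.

600 → 216
216 → 225
225 → 141
141 → 66
66 → 432
432 → 99

99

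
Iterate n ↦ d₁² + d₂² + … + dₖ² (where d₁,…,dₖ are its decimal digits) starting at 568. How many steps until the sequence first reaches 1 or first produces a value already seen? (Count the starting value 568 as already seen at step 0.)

568 → 5² + 6² + 8² = 25 + 36 + 64 = 125
125 → 1² + 2² + 5² = 1 + 4 + 25 = 30
30 → 3² + 0² = 9 + 0 = 9
9 → 9² = 81
81 → 8² + 1² = 64 + 1 = 65
65 → 6² + 5² = 36 + 25 = 61
61 → 6² + 1² = 36 + 1 = 37
37 → 3² + 7² = 9 + 49 = 58
58 → 5² + 8² = 25 + 64 = 89
89 → 8² + 9² = 64 + 81 = 145
145 → 1² + 4² + 5² = 1 + 16 + 25 = 42
42 → 4² + 2² = 16 + 4 = 20
20 → 2² + 0² = 4 + 0 = 4
4 → 4² = 16
16 → 1² + 6² = 1 + 36 = 37  — 37 repeats.
That took 15 steps.

15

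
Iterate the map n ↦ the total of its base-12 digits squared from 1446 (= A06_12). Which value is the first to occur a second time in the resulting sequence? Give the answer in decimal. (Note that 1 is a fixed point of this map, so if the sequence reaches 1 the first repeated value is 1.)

5

1446 = (10,0,6)_12 → 10² + 0² + 6² = 136
136 = (11,4)_12 → 11² + 4² = 137
137 = (11,5)_12 → 11² + 5² = 146
146 = (1,0,2)_12 → 1² + 0² + 2² = 5
5 = (5)_12 → 5² = 25
25 = (2,1)_12 → 2² + 1² = 5  — 5 already appeared earlier.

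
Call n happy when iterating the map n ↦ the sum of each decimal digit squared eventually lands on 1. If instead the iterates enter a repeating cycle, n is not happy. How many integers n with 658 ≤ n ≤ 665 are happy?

1

658: 658 → 125 → 30 → 9 → 81 → 65 → 61 → 37 → 58 → 89 → 145 → 42 → 20 → 4 → 16 → 37  — not happy
659: 659 → 142 → 21 → 5 → 25 → 29 → 85 → 89 → 145 → 42 → 20 → 4 → 16 → 37 → 58 → 89  — not happy
660: 660 → 72 → 53 → 34 → 25 → 29 → 85 → 89 → 145 → 42 → 20 → 4 → 16 → 37 → 58 → 89  — not happy
661: 661 → 73 → 58 → 89 → 145 → 42 → 20 → 4 → 16 → 37 → 58  — not happy
662: 662 → 76 → 85 → 89 → 145 → 42 → 20 → 4 → 16 → 37 → 58 → 89  — not happy
663: 663 → 81 → 65 → 61 → 37 → 58 → 89 → 145 → 42 → 20 → 4 → 16 → 37  — not happy
664: 664 → 88 → 128 → 69 → 117 → 51 → 26 → 40 → 16 → 37 → 58 → 89 → 145 → 42 → 20 → 4 → 16  — not happy
665: 665 → 97 → 130 → 10 → 1  — happy
happy: 665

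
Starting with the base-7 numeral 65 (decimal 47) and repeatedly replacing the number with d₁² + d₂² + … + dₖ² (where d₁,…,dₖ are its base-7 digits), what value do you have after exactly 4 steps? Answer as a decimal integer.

45

47 = (6,5)_7 → 6² + 5² = 61
61 = (1,1,5)_7 → 1² + 1² + 5² = 27
27 = (3,6)_7 → 3² + 6² = 45
45 = (6,3)_7 → 6² + 3² = 45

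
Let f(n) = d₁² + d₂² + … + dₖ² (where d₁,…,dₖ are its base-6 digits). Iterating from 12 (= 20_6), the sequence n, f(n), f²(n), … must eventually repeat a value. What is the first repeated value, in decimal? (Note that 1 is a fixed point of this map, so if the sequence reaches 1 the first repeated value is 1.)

12 = (2,0)_6 → 2² + 0² = 4
4 = (4)_6 → 4² = 16
16 = (2,4)_6 → 2² + 4² = 20
20 = (3,2)_6 → 3² + 2² = 13
13 = (2,1)_6 → 2² + 1² = 5
5 = (5)_6 → 5² = 25
25 = (4,1)_6 → 4² + 1² = 17
17 = (2,5)_6 → 2² + 5² = 29
29 = (4,5)_6 → 4² + 5² = 41
41 = (1,0,5)_6 → 1² + 0² + 5² = 26
26 = (4,2)_6 → 4² + 2² = 20  — 20 already appeared earlier.

20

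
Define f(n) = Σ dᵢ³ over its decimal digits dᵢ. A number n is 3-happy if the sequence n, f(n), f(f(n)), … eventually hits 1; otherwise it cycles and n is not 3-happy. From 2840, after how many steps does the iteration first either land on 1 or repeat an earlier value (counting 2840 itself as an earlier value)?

11

2840 → 2³ + 8³ + 4³ + 0³ = 584
584 → 5³ + 8³ + 4³ = 701
701 → 7³ + 0³ + 1³ = 344
344 → 3³ + 4³ + 4³ = 155
155 → 1³ + 5³ + 5³ = 251
251 → 2³ + 5³ + 1³ = 134
134 → 1³ + 3³ + 4³ = 92
92 → 9³ + 2³ = 737
737 → 7³ + 3³ + 7³ = 713
713 → 7³ + 1³ + 3³ = 371
371 → 3³ + 7³ + 1³ = 371  — 371 repeats.
That took 11 steps.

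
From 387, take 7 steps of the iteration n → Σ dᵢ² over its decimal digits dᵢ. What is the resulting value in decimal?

58

387 → 122
122 → 9
9 → 81
81 → 65
65 → 61
61 → 37
37 → 58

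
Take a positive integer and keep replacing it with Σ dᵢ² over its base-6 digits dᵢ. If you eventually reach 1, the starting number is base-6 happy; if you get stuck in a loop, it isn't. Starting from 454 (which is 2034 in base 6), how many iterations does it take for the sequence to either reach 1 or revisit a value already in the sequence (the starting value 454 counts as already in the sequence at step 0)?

9

454 = (2,0,3,4)_6 → 2² + 0² + 3² + 4² = 29
29 = (4,5)_6 → 4² + 5² = 41
41 = (1,0,5)_6 → 1² + 0² + 5² = 26
26 = (4,2)_6 → 4² + 2² = 20
20 = (3,2)_6 → 3² + 2² = 13
13 = (2,1)_6 → 2² + 1² = 5
5 = (5)_6 → 5² = 25
25 = (4,1)_6 → 4² + 1² = 17
17 = (2,5)_6 → 2² + 5² = 29  — 29 repeats.
That took 9 steps.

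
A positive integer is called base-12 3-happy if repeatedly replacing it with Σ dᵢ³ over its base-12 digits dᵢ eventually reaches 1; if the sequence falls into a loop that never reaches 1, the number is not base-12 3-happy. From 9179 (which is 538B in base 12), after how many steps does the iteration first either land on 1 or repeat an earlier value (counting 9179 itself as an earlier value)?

10

9179 = (5,3,8,11)_12 → 5³ + 3³ + 8³ + 11³ = 125 + 27 + 512 + 1331 = 1995
1995 = (1,1,10,3)_12 → 1³ + 1³ + 10³ + 3³ = 1 + 1 + 1000 + 27 = 1029
1029 = (7,1,9)_12 → 7³ + 1³ + 9³ = 343 + 1 + 729 = 1073
1073 = (7,5,5)_12 → 7³ + 5³ + 5³ = 343 + 125 + 125 = 593
593 = (4,1,5)_12 → 4³ + 1³ + 5³ = 64 + 1 + 125 = 190
190 = (1,3,10)_12 → 1³ + 3³ + 10³ = 1 + 27 + 1000 = 1028
1028 = (7,1,8)_12 → 7³ + 1³ + 8³ = 343 + 1 + 512 = 856
856 = (5,11,4)_12 → 5³ + 11³ + 4³ = 125 + 1331 + 64 = 1520
1520 = (10,6,8)_12 → 10³ + 6³ + 8³ = 1000 + 216 + 512 = 1728
1728 = (1,0,0,0)_12 → 1³ + 0³ + 0³ + 0³ = 1 + 0 + 0 + 0 = 1  — reached 1.
That took 10 steps.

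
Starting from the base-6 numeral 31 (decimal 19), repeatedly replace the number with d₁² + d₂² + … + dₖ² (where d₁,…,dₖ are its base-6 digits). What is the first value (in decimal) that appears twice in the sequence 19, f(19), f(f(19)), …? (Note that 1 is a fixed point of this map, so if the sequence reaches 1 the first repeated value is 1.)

19 = (3,1)_6 → 3² + 1² = 9 + 1 = 10
10 = (1,4)_6 → 1² + 4² = 1 + 16 = 17
17 = (2,5)_6 → 2² + 5² = 4 + 25 = 29
29 = (4,5)_6 → 4² + 5² = 16 + 25 = 41
41 = (1,0,5)_6 → 1² + 0² + 5² = 1 + 0 + 25 = 26
26 = (4,2)_6 → 4² + 2² = 16 + 4 = 20
20 = (3,2)_6 → 3² + 2² = 9 + 4 = 13
13 = (2,1)_6 → 2² + 1² = 4 + 1 = 5
5 = (5)_6 → 5² = 25
25 = (4,1)_6 → 4² + 1² = 16 + 1 = 17  — 17 already appeared earlier.

17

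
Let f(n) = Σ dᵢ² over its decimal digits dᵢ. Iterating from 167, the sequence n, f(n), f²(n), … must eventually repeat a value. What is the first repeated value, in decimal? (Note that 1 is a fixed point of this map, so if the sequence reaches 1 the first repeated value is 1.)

167 → 1² + 6² + 7² = 1 + 36 + 49 = 86
86 → 8² + 6² = 64 + 36 = 100
100 → 1² + 0² + 0² = 1 + 0 + 0 = 1  — reached the fixed point 1.
1 → 1, so 1 is the first repeated value.

1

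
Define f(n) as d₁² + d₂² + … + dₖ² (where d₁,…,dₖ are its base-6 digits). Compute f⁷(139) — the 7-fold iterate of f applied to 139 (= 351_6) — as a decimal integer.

41

139 = (3,5,1)_6 → 3² + 5² + 1² = 9 + 25 + 1 = 35
35 = (5,5)_6 → 5² + 5² = 25 + 25 = 50
50 = (1,2,2)_6 → 1² + 2² + 2² = 1 + 4 + 4 = 9
9 = (1,3)_6 → 1² + 3² = 1 + 9 = 10
10 = (1,4)_6 → 1² + 4² = 1 + 16 = 17
17 = (2,5)_6 → 2² + 5² = 4 + 25 = 29
29 = (4,5)_6 → 4² + 5² = 16 + 25 = 41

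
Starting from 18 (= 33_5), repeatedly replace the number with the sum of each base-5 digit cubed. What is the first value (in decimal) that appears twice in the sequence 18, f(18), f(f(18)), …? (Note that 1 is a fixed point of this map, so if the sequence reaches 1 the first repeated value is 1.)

18 = (3,3)_5 → 3³ + 3³ = 54
54 = (2,0,4)_5 → 2³ + 0³ + 4³ = 72
72 = (2,4,2)_5 → 2³ + 4³ + 2³ = 80
80 = (3,1,0)_5 → 3³ + 1³ + 0³ = 28
28 = (1,0,3)_5 → 1³ + 0³ + 3³ = 28  — 28 already appeared earlier.

28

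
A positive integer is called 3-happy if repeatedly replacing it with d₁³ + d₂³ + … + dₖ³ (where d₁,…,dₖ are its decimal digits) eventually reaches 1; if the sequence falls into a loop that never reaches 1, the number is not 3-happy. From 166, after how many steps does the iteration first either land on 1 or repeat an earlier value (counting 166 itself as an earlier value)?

166 → 1³ + 6³ + 6³ = 433
433 → 4³ + 3³ + 3³ = 118
118 → 1³ + 1³ + 8³ = 514
514 → 5³ + 1³ + 4³ = 190
190 → 1³ + 9³ + 0³ = 730
730 → 7³ + 3³ + 0³ = 370
370 → 3³ + 7³ + 0³ = 370  — 370 repeats.
That took 7 steps.

7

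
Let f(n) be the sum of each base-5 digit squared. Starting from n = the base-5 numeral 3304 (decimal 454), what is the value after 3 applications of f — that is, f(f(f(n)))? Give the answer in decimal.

18

454 = (3,3,0,4)_5 → 3² + 3² + 0² + 4² = 34
34 = (1,1,4)_5 → 1² + 1² + 4² = 18
18 = (3,3)_5 → 3² + 3² = 18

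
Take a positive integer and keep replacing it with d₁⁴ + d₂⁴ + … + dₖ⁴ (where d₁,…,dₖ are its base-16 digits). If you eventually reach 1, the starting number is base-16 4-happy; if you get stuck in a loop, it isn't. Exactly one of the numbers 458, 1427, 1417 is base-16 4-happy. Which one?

1417

458: 458 → 30737 → 6499 → 7939 → 50707 → 22114 → 3233 → 30737  — repeats 30737 (not base-16 4-happy)
1427: 1427 → 7267 → 22114 → 3233 → 30737 → 6499 → 7939 → 50707 → 22114  — repeats 22114 (not base-16 4-happy)
1417: 1417 → 11282 → 20769 → 643 → 4193 → 1298 → 642 → 4128 → 17 → 2 → 16 → 1  — reaches 1 (base-16 4-happy)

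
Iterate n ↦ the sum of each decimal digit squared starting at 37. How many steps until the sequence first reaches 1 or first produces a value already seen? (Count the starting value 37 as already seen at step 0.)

8

37 → 3² + 7² = 58
58 → 5² + 8² = 89
89 → 8² + 9² = 145
145 → 1² + 4² + 5² = 42
42 → 4² + 2² = 20
20 → 2² + 0² = 4
4 → 4² = 16
16 → 1² + 6² = 37  — 37 repeats.
That took 8 steps.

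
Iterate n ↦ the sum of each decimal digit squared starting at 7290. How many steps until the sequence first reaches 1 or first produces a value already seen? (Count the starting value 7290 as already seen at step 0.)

12

7290 → 7² + 2² + 9² + 0² = 134
134 → 1² + 3² + 4² = 26
26 → 2² + 6² = 40
40 → 4² + 0² = 16
16 → 1² + 6² = 37
37 → 3² + 7² = 58
58 → 5² + 8² = 89
89 → 8² + 9² = 145
145 → 1² + 4² + 5² = 42
42 → 4² + 2² = 20
20 → 2² + 0² = 4
4 → 4² = 16  — 16 repeats.
That took 12 steps.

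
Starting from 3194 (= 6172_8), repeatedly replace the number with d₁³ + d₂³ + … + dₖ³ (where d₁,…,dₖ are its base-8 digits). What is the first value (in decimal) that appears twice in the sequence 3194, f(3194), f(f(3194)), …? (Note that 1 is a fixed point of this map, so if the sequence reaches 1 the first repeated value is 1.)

3194 = (6,1,7,2)_8 → 6³ + 1³ + 7³ + 2³ = 216 + 1 + 343 + 8 = 568
568 = (1,0,7,0)_8 → 1³ + 0³ + 7³ + 0³ = 1 + 0 + 343 + 0 = 344
344 = (5,3,0)_8 → 5³ + 3³ + 0³ = 125 + 27 + 0 = 152
152 = (2,3,0)_8 → 2³ + 3³ + 0³ = 8 + 27 + 0 = 35
35 = (4,3)_8 → 4³ + 3³ = 64 + 27 = 91
91 = (1,3,3)_8 → 1³ + 3³ + 3³ = 1 + 27 + 27 = 55
55 = (6,7)_8 → 6³ + 7³ = 216 + 343 = 559
559 = (1,0,5,7)_8 → 1³ + 0³ + 5³ + 7³ = 1 + 0 + 125 + 343 = 469
469 = (7,2,5)_8 → 7³ + 2³ + 5³ = 343 + 8 + 125 = 476
476 = (7,3,4)_8 → 7³ + 3³ + 4³ = 343 + 27 + 64 = 434
434 = (6,6,2)_8 → 6³ + 6³ + 2³ = 216 + 216 + 8 = 440
440 = (6,7,0)_8 → 6³ + 7³ + 0³ = 216 + 343 + 0 = 559  — 559 already appeared earlier.

559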